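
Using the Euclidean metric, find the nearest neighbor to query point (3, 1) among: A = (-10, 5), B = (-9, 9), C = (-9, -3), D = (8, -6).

Distances: d(A) ≈ 13.6015, d(B) ≈ 14.4222, d(C) ≈ 12.6491, d(D) ≈ 8.6023. Nearest: D = (8, -6) with distance 8.6023.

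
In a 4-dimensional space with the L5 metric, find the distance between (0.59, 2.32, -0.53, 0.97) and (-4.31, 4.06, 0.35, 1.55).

(Σ|x_i - y_i|^5)^(1/5) = (|0.59 - (-4.31)|^5 + |2.32 - 4.06|^5 + |-0.53 - 0.35|^5 + |0.97 - 1.55|^5)^(1/5)
= (4.9^5 + 1.74^5 + 0.88^5 + 0.58^5)^(1/5) ≈ (2824.7525 + 15.9495 + 0.5277 + 0.0656)^(1/5) = (2841.2953)^(1/5) ≈ 4.9057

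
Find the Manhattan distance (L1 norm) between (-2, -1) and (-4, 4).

Σ|x_i - y_i| = |-2 - (-4)| + |-1 - 4| = 2 + 5 = 7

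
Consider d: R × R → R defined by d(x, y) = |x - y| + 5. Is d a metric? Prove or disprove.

No. d fails identity of indiscernibles (specifically d(x,x) = 0): d(2, 2) = |2 - 2| + 5 = 0 + 5 = 5 ≠ 0.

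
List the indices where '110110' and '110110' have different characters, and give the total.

Differing positions: none. Hamming distance = 0.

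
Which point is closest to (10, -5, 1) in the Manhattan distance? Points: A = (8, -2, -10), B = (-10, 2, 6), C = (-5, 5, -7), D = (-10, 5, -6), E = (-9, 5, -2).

Distances: d(A) = 16, d(B) = 32, d(C) = 33, d(D) = 37, d(E) = 32. Nearest: A = (8, -2, -10) with distance 16.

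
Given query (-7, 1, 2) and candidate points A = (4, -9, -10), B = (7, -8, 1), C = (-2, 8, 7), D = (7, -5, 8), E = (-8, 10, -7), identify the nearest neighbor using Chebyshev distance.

Distances: d(A) = 12, d(B) = 14, d(C) = 7, d(D) = 14, d(E) = 9. Nearest: C = (-2, 8, 7) with distance 7.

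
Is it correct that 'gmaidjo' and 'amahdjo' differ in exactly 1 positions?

Differing positions: 1, 4. Hamming distance = 2, so the claim that d_H = 1 is false.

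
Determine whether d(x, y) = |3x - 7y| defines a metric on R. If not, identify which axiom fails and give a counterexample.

No. d fails symmetry: d(2, 5) = |3·2 - 7·5| = |-29| = 29, but d(5, 2) = |3·5 - 7·2| = |1| = 1. Since 29 ≠ 1, d(x,y) ≠ d(y,x) in general.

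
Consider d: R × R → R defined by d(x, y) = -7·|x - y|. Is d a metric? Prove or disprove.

No. With c = -7 < 0, d fails non-negativity: d(6, 11) = -7·|6 - 11| = -7·5 = -35 < 0.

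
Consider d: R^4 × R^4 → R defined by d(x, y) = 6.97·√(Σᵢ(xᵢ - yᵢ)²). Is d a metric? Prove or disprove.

Yes. The L2 (Euclidean) norm induces a metric on R^4, and multiplying a metric by a positive constant 6.97 > 0 preserves all four axioms: non-negativity (6.97·||x-y|| ≥ 0), identity (6.97·||x-y|| = 0 ⟺ ||x-y|| = 0 ⟺ x = y), symmetry (||x-y|| = ||y-x||), and the triangle inequality (6.97·||x-z|| ≤ 6.97·||x-y|| + 6.97·||y-z||). So d is a metric.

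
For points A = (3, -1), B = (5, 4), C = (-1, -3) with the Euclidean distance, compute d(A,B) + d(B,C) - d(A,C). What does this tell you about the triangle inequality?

d(A,B) = √(2² + 5²) = √29 ≈ 5.3852, d(B,C) = √(6² + 7²) = √85 ≈ 9.2195, d(A,C) = √(4² + 2²) = √20 ≈ 4.4721.
d(A,B) + d(B,C) - d(A,C) = 5.3852 + 9.2195 - 4.4721 = 14.6047 - 4.4721 = 10.1326 (to 4 decimal places). This is ≥ 0, so the triangle inequality holds for these points.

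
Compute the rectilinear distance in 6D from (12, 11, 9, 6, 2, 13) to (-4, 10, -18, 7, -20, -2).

Σ|x_i - y_i| = |12 - (-4)| + |11 - 10| + |9 - (-18)| + |6 - 7| + |2 - (-20)| + |13 - (-2)| = 16 + 1 + 27 + 1 + 22 + 15 = 82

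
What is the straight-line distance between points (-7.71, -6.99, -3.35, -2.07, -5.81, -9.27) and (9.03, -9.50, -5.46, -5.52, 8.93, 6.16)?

√(Σ(x_i - y_i)²) = √((-7.71 - 9.03)² + (-6.99 - (-9.5))² + (-3.35 - (-5.46))² + (-2.07 - (-5.52))² + (-5.81 - 8.93)² + (-9.27 - 6.16)²)
= √((-16.74)² + 2.51² + 2.11² + 3.45² + (-14.74)² + (-15.43)²) = √(280.2276 + 6.3001 + 4.4521 + 11.9025 + 217.2676 + 238.0849) = √758.2348 ≈ 27.5361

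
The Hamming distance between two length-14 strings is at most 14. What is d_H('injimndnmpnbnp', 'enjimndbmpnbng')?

Differing positions: 1, 8, 14. Hamming distance = 3. The maximum possible Hamming distance for length-14 strings is 14, so d_H/14 = 3/14 ≈ 0.2143.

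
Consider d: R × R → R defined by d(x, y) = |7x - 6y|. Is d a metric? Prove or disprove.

No. d fails symmetry: d(8, 2) = |7·8 - 6·2| = |44| = 44, but d(2, 8) = |7·2 - 6·8| = |-34| = 34. Since 44 ≠ 34, d(x,y) ≠ d(y,x) in general.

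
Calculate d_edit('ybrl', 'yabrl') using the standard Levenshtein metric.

Let D[i][j] be the edit distance between the first i characters of 'ybrl' and the first j characters of 'yabrl', with D[i][0] = i, D[0][j] = j, and D[i][j] = D[i-1][j-1] if the characters match, else 1 + min(D[i-1][j], D[i][j-1], D[i-1][j-1]). Filling the table (rows: prefixes of 'ybrl', columns: prefixes of 'yabrl'):
     ε  y  a  b  r  l
  ε  0  1  2  3  4  5
  y  1  0  1  2  3  4
  b  2  1  1  1  2  3
  r  3  2  2  2  1  2
  l  4  3  3  3  2  1
The bottom-right entry gives D[4][5] = 1, so no sequence of fewer than 1 edit works. Backtracking through the table gives one optimal edit sequence (1 edit):
  ybrl → yabrl (ins a @2)
Edit distance = 1.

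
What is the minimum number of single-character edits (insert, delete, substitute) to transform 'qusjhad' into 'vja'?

Let D[i][j] be the edit distance between the first i characters of 'qusjhad' and the first j characters of 'vja', with D[i][0] = i, D[0][j] = j, and D[i][j] = D[i-1][j-1] if the characters match, else 1 + min(D[i-1][j], D[i][j-1], D[i-1][j-1]). Filling the table (rows: prefixes of 'qusjhad', columns: prefixes of 'vja'):
     ε  v  j  a
  ε  0  1  2  3
  q  1  1  2  3
  u  2  2  2  3
  s  3  3  3  3
  j  4  4  3  4
  h  5  5  4  4
  a  6  6  5  4
  d  7  7  6  5
The bottom-right entry gives D[7][3] = 5, so no sequence of fewer than 5 edits works. Backtracking through the table gives one optimal edit sequence (5 edits):
  qusjhad → usjhad (del q @1)
  usjhad → sjhad (del u @1)
  sjhad → vjhad (sub s→v @1)
  vjhad → vjad (del h @3)
  vjad → vja (del d @4)
Edit distance = 5.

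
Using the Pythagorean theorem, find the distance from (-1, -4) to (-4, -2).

√(Σ(x_i - y_i)²) = √((-1 - (-4))² + (-4 - (-2))²)
= √(3² + (-2)²) = √(9 + 4) = √13 ≈ 3.6056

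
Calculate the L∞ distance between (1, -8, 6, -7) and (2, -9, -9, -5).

max(|x_i - y_i|) = max(|1 - 2|, |-8 - (-9)|, |6 - (-9)|, |-7 - (-5)|) = max(1, 1, 15, 2) = 15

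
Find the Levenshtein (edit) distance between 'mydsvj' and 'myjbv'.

Let D[i][j] be the edit distance between the first i characters of 'mydsvj' and the first j characters of 'myjbv', with D[i][0] = i, D[0][j] = j, and D[i][j] = D[i-1][j-1] if the characters match, else 1 + min(D[i-1][j], D[i][j-1], D[i-1][j-1]). Filling the table (rows: prefixes of 'mydsvj', columns: prefixes of 'myjbv'):
     ε  m  y  j  b  v
  ε  0  1  2  3  4  5
  m  1  0  1  2  3  4
  y  2  1  0  1  2  3
  d  3  2  1  1  2  3
  s  4  3  2  2  2  3
  v  5  4  3  3  3  2
  j  6  5  4  3  4  3
The bottom-right entry gives D[6][5] = 3, so no sequence of fewer than 3 edits works. Backtracking through the table gives one optimal edit sequence (3 edits):
  mydsvj → myjsvj (sub d→j @3)
  myjsvj → myjbvj (sub s→b @4)
  myjbvj → myjbv (del j @6)
Edit distance = 3.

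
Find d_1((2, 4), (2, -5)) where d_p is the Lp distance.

Σ|x_i - y_i| = |2 - 2| + |4 - (-5)| = 0 + 9 = 9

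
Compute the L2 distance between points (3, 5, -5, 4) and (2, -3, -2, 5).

(Σ|x_i - y_i|^2)^(1/2) = (|3 - 2|^2 + |5 - (-3)|^2 + |-5 - (-2)|^2 + |4 - 5|^2)^(1/2)
= (1^2 + 8^2 + 3^2 + 1^2)^(1/2) = (1 + 64 + 9 + 1)^(1/2) = (75)^(1/2) ≈ 8.6603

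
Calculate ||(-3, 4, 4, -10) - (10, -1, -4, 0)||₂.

√(Σ(x_i - y_i)²) = √((-3 - 10)² + (4 - (-1))² + (4 - (-4))² + (-10 - 0)²)
= √((-13)² + 5² + 8² + (-10)²) = √(169 + 25 + 64 + 100) = √358 ≈ 18.9209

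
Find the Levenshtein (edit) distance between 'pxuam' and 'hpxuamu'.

Let D[i][j] be the edit distance between the first i characters of 'pxuam' and the first j characters of 'hpxuamu', with D[i][0] = i, D[0][j] = j, and D[i][j] = D[i-1][j-1] if the characters match, else 1 + min(D[i-1][j], D[i][j-1], D[i-1][j-1]). Filling the table (rows: prefixes of 'pxuam', columns: prefixes of 'hpxuamu'):
     ε  h  p  x  u  a  m  u
  ε  0  1  2  3  4  5  6  7
  p  1  1  1  2  3  4  5  6
  x  2  2  2  1  2  3  4  5
  u  3  3  3  2  1  2  3  4
  a  4  4  4  3  2  1  2  3
  m  5  5  5  4  3  2  1  2
The bottom-right entry gives D[5][7] = 2, so no sequence of fewer than 2 edits works. Backtracking through the table gives one optimal edit sequence (2 edits):
  pxuam → hpxuam (ins h @1)
  hpxuam → hpxuamu (ins u @7)
Edit distance = 2.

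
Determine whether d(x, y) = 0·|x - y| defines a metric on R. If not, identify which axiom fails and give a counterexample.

No. With c = 0, d(x,y) = 0 for all x, y. This fails identity of indiscernibles: d(6, 8) = 0 but 6 ≠ 8.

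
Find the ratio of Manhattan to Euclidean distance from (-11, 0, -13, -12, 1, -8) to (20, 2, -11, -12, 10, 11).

L1 = |-11 - 20| + |0 - 2| + |-13 - (-11)| + |-12 - (-12)| + |1 - 10| + |-8 - 11| = 31 + 2 + 2 + 0 + 9 + 19 = 63
L2 = √(31² + 2² + 2² + 0² + 9² + 19²) = √1411 ≈ 37.5633
L1 ≥ L2 always (equality iff movement is along one axis); L1 > L2 here.
Ratio L1/L2 = 63/√1411 ≈ 1.6772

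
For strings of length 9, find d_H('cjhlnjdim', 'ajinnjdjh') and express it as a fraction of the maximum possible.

Differing positions: 1, 3, 4, 8, 9. Hamming distance = 5. The maximum possible Hamming distance for length-9 strings is 9, so d_H/9 = 5/9 ≈ 0.5556.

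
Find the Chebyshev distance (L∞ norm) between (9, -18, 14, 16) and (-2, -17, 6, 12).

max(|x_i - y_i|) = max(|9 - (-2)|, |-18 - (-17)|, |14 - 6|, |16 - 12|) = max(11, 1, 8, 4) = 11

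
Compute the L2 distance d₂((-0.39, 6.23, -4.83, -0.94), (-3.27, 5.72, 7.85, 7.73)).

√(Σ(x_i - y_i)²) = √((-0.39 - (-3.27))² + (6.23 - 5.72)² + (-4.83 - 7.85)² + (-0.94 - 7.73)²)
= √(2.88² + 0.51² + (-12.68)² + (-8.67)²) = √(8.2944 + 0.2601 + 160.7824 + 75.1689) = √244.5058 ≈ 15.6367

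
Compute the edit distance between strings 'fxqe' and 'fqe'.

Let D[i][j] be the edit distance between the first i characters of 'fxqe' and the first j characters of 'fqe', with D[i][0] = i, D[0][j] = j, and D[i][j] = D[i-1][j-1] if the characters match, else 1 + min(D[i-1][j], D[i][j-1], D[i-1][j-1]). Filling the table (rows: prefixes of 'fxqe', columns: prefixes of 'fqe'):
     ε  f  q  e
  ε  0  1  2  3
  f  1  0  1  2
  x  2  1  1  2
  q  3  2  1  2
  e  4  3  2  1
The bottom-right entry gives D[4][3] = 1, so no sequence of fewer than 1 edit works. Backtracking through the table gives one optimal edit sequence (1 edit):
  fxqe → fqe (del x @2)
Edit distance = 1.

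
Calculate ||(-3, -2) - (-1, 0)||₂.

√(Σ(x_i - y_i)²) = √((-3 - (-1))² + (-2 - 0)²)
= √((-2)² + (-2)²) = √(4 + 4) = √8 ≈ 2.8284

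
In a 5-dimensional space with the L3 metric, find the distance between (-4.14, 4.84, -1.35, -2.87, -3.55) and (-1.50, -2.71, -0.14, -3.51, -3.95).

(Σ|x_i - y_i|^3)^(1/3) = (|-4.14 - (-1.5)|^3 + |4.84 - (-2.71)|^3 + |-1.35 - (-0.14)|^3 + |-2.87 - (-3.51)|^3 + |-3.55 - (-3.95)|^3)^(1/3)
= (2.64^3 + 7.55^3 + 1.21^3 + 0.64^3 + 0.4^3)^(1/3) ≈ (18.3997 + 430.3689 + 1.7716 + 0.2621 + 0.064)^(1/3) = (450.8663)^(1/3) ≈ 7.668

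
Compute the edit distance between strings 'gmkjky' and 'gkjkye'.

Let D[i][j] be the edit distance between the first i characters of 'gmkjky' and the first j characters of 'gkjkye', with D[i][0] = i, D[0][j] = j, and D[i][j] = D[i-1][j-1] if the characters match, else 1 + min(D[i-1][j], D[i][j-1], D[i-1][j-1]). Filling the table (rows: prefixes of 'gmkjky', columns: prefixes of 'gkjkye'):
     ε  g  k  j  k  y  e
  ε  0  1  2  3  4  5  6
  g  1  0  1  2  3  4  5
  m  2  1  1  2  3  4  5
  k  3  2  1  2  2  3  4
  j  4  3  2  1  2  3  4
  k  5  4  3  2  1  2  3
  y  6  5  4  3  2  1  2
The bottom-right entry gives D[6][6] = 2, so no sequence of fewer than 2 edits works. Backtracking through the table gives one optimal edit sequence (2 edits):
  gmkjky → gkjky (del m @2)
  gkjky → gkjkye (ins e @6)
Edit distance = 2.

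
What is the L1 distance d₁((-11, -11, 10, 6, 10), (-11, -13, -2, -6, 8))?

Σ|x_i - y_i| = |-11 - (-11)| + |-11 - (-13)| + |10 - (-2)| + |6 - (-6)| + |10 - 8| = 0 + 2 + 12 + 12 + 2 = 28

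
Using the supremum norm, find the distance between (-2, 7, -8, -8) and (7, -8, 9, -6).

max(|x_i - y_i|) = max(|-2 - 7|, |7 - (-8)|, |-8 - 9|, |-8 - (-6)|) = max(9, 15, 17, 2) = 17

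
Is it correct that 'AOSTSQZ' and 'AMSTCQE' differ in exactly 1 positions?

Differing positions: 2, 5, 7. Hamming distance = 3, so the claim that d_H = 1 is false.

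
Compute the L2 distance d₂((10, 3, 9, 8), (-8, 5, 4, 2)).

√(Σ(x_i - y_i)²) = √((10 - (-8))² + (3 - 5)² + (9 - 4)² + (8 - 2)²)
= √(18² + (-2)² + 5² + 6²) = √(324 + 4 + 25 + 36) = √389 ≈ 19.7231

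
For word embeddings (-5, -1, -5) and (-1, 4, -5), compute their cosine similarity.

With u = (-5, -1, -5), v = (-1, 4, -5):
u·v = (-5)·(-1) + (-1)·4 + (-5)·(-5) = 5 + (-4) + 25 = 26.
|u| = √((-5)² + (-1)² + (-5)²) = √51, |v| = √((-1)² + 4² + (-5)²) = √42, so |u||v| = √(51·42) = √2142.
cos θ = (u·v)/(|u||v|) = 26/√2142 ≈ 0.5618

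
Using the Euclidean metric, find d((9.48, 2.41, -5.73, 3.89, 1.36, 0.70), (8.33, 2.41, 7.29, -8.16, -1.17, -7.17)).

√(Σ(x_i - y_i)²) = √((9.48 - 8.33)² + (2.41 - 2.41)² + (-5.73 - 7.29)² + (3.89 - (-8.16))² + (1.36 - (-1.17))² + (0.7 - (-7.17))²)
= √(1.15² + 0² + (-13.02)² + 12.05² + 2.53² + 7.87²) = √(1.3225 + 0 + 169.5204 + 145.2025 + 6.4009 + 61.9369) = √384.3832 ≈ 19.6057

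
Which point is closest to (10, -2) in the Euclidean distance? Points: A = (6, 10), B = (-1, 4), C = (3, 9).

Distances: d(A) ≈ 12.6491, d(B) ≈ 12.53, d(C) ≈ 13.0384. Nearest: B = (-1, 4) with distance 12.53.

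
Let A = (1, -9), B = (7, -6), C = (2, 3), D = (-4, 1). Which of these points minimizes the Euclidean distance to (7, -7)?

Distances: d(A) ≈ 6.3246, d(B) = 1, d(C) ≈ 11.1803, d(D) ≈ 13.6015. Nearest: B = (7, -6) with distance 1.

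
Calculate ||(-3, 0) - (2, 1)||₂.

√(Σ(x_i - y_i)²) = √((-3 - 2)² + (0 - 1)²)
= √((-5)² + (-1)²) = √(25 + 1) = √26 ≈ 5.099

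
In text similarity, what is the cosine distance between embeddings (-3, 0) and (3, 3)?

With u = (-3, 0), v = (3, 3):
u·v = (-3)·3 + 0·3 = (-9) + 0 = -9.
|u| = √((-3)² + 0²) = √9, |v| = √(3² + 3²) = √18, so |u||v| = √(9·18) = √162.
cos θ = (u·v)/(|u||v|) = -9/√162 ≈ -0.7071
Cosine distance = 1 - cos θ ≈ 1 - (-0.7071) = 1.7071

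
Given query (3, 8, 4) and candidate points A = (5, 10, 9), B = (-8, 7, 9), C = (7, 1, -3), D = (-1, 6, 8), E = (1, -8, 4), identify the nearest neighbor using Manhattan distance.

Distances: d(A) = 9, d(B) = 17, d(C) = 18, d(D) = 10, d(E) = 18. Nearest: A = (5, 10, 9) with distance 9.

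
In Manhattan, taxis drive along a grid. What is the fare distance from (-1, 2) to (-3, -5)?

Σ|x_i - y_i| = |-1 - (-3)| + |2 - (-5)| = 2 + 7 = 9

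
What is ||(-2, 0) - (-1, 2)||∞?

max(|x_i - y_i|) = max(|-2 - (-1)|, |0 - 2|) = max(1, 2) = 2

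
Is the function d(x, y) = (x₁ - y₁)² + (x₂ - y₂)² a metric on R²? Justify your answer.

No. The squared Euclidean distance fails the triangle inequality. Counterexample: x = (0, 0), y = (4, 3), z = (8, 6). d(x,z) = 8² + 6² = 100, but d(x,y) + d(y,z) = (4² + 3²) + (4² + 3²) = 25 + 25 = 50. Since 100 > 50, the triangle inequality is violated. (Note: √d, the ordinary Euclidean distance, IS a metric.)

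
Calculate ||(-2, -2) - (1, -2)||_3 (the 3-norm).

(Σ|x_i - y_i|^3)^(1/3) = (|-2 - 1|^3 + |-2 - (-2)|^3)^(1/3)
= (3^3 + 0^3)^(1/3) = (27 + 0)^(1/3) = (27)^(1/3) = 3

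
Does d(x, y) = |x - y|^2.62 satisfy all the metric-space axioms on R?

No. d(x,y) = |x-y|^2.62 fails the triangle inequality since p = 2.62 > 1. Counterexample: x = -5, y = 2, z = 7. d(x,z) = |-5 - 7|^2.62 = 12^2.62 ≈ 672.1325, but d(x,y) + d(y,z) = 7^2.62 + 5^2.62 ≈ 163.7408 + 67.8112 = 231.552. Since 672.1325 > 231.552, the triangle inequality is violated.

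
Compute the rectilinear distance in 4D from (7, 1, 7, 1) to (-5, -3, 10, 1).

Σ|x_i - y_i| = |7 - (-5)| + |1 - (-3)| + |7 - 10| + |1 - 1| = 12 + 4 + 3 + 0 = 19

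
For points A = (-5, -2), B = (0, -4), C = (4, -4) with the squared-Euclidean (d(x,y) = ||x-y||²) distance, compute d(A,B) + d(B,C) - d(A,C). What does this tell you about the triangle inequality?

d(A,B) = 5² + 2² = 29, d(B,C) = 4² + 0² = 16, d(A,C) = 9² + 2² = 85.
d(A,B) + d(B,C) - d(A,C) = 29 + 16 - 85 = 45 - 85 = -40. This is < 0, so the triangle inequality FAILS for these points (squared-Euclidean is not a metric).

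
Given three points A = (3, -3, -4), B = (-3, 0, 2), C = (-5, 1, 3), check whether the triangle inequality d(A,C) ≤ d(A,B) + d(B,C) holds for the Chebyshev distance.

d(A,B) = max(6, 3, 6) = 6, d(B,C) = max(2, 1, 1) = 2, d(A,C) = max(8, 4, 7) = 8.
d(A,C) = 8 ≤ 6 + 2 = 8. Triangle inequality is satisfied.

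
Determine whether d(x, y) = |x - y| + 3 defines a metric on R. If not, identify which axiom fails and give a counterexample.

No. d fails identity of indiscernibles (specifically d(x,x) = 0): d(-6, -6) = |-6 - (-6)| + 3 = 0 + 3 = 3 ≠ 0.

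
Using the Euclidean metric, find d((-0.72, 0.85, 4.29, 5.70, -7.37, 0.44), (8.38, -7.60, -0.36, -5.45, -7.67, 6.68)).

√(Σ(x_i - y_i)²) = √((-0.72 - 8.38)² + (0.85 - (-7.6))² + (4.29 - (-0.36))² + (5.7 - (-5.45))² + (-7.37 - (-7.67))² + (0.44 - 6.68)²)
= √((-9.1)² + 8.45² + 4.65² + 11.15² + 0.3² + (-6.24)²) = √(82.81 + 71.4025 + 21.6225 + 124.3225 + 0.09 + 38.9376) = √339.1851 ≈ 18.417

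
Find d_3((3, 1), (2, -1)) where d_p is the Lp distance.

(Σ|x_i - y_i|^3)^(1/3) = (|3 - 2|^3 + |1 - (-1)|^3)^(1/3)
= (1^3 + 2^3)^(1/3) = (1 + 8)^(1/3) = (9)^(1/3) ≈ 2.0801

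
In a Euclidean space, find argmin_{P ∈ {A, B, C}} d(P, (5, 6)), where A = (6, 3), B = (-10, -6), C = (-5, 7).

Distances: d(A) ≈ 3.1623, d(B) ≈ 19.2094, d(C) ≈ 10.0499. Nearest: A = (6, 3) with distance 3.1623.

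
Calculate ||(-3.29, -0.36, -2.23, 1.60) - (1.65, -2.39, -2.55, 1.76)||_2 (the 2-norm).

(Σ|x_i - y_i|^2)^(1/2) = (|-3.29 - 1.65|^2 + |-0.36 - (-2.39)|^2 + |-2.23 - (-2.55)|^2 + |1.6 - 1.76|^2)^(1/2)
= (4.94^2 + 2.03^2 + 0.32^2 + 0.16^2)^(1/2) = (24.4036 + 4.1209 + 0.1024 + 0.0256)^(1/2) = (28.6525)^(1/2) ≈ 5.3528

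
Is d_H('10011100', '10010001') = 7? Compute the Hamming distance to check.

Differing positions: 5, 6, 8. Hamming distance = 3, so the claim that d_H = 7 is false.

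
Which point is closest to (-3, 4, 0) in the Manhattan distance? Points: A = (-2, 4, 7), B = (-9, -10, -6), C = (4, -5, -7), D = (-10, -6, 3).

Distances: d(A) = 8, d(B) = 26, d(C) = 23, d(D) = 20. Nearest: A = (-2, 4, 7) with distance 8.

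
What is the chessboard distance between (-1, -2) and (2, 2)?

max(|x_i - y_i|) = max(|-1 - 2|, |-2 - 2|) = max(3, 4) = 4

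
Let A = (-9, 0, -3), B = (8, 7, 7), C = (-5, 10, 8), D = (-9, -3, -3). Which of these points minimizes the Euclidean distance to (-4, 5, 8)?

Distances: d(A) ≈ 13.0767, d(B) ≈ 12.2066, d(C) ≈ 5.099, d(D) ≈ 14.4914. Nearest: C = (-5, 10, 8) with distance 5.099.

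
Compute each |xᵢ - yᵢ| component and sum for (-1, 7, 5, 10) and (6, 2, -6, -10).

Σ|x_i - y_i| = |-1 - 6| + |7 - 2| + |5 - (-6)| + |10 - (-10)| = 7 + 5 + 11 + 20 = 43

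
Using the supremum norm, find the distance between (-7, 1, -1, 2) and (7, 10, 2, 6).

max(|x_i - y_i|) = max(|-7 - 7|, |1 - 10|, |-1 - 2|, |2 - 6|) = max(14, 9, 3, 4) = 14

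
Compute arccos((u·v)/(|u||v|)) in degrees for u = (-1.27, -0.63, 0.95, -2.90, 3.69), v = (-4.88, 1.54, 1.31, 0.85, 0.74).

With u = (-1.27, -0.63, 0.95, -2.90, 3.69), v = (-4.88, 1.54, 1.31, 0.85, 0.74):
u·v = (-1.27)·(-4.88) + (-0.63)·1.54 + 0.95·1.31 + (-2.9)·0.85 + 3.69·0.74 = 6.1976 + (-0.9702) + 1.2445 + (-2.465) + 2.7306 = 6.7375.
|u| = √((-1.27)² + (-0.63)² + 0.95² + (-2.9)² + 3.69²) = √(1.6129 + 0.3969 + 0.9025 + 8.41 + 13.6161) = √24.9384, |v| = √((-4.88)² + 1.54² + 1.31² + 0.85² + 0.74²) = √(23.8144 + 2.3716 + 1.7161 + 0.7225 + 0.5476) = √29.1722.
cos θ = (u·v)/(|u||v|) = 6.7375/(√24.9384·√29.1722) ≈ 0.249793
θ = arccos(0.249793) ≈ 75.53°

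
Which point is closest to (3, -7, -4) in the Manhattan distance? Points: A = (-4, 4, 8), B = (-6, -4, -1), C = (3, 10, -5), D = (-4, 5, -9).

Distances: d(A) = 30, d(B) = 15, d(C) = 18, d(D) = 24. Nearest: B = (-6, -4, -1) with distance 15.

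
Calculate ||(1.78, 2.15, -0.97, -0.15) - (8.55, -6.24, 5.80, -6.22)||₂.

√(Σ(x_i - y_i)²) = √((1.78 - 8.55)² + (2.15 - (-6.24))² + (-0.97 - 5.8)² + (-0.15 - (-6.22))²)
= √((-6.77)² + 8.39² + (-6.77)² + 6.07²) = √(45.8329 + 70.3921 + 45.8329 + 36.8449) = √198.9028 ≈ 14.1033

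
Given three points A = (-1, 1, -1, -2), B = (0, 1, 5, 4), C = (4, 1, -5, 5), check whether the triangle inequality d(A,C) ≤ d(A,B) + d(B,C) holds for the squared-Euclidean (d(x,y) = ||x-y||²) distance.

d(A,B) = 1² + 0² + 6² + 6² = 73, d(B,C) = 4² + 0² + 10² + 1² = 117, d(A,C) = 5² + 0² + 4² + 7² = 90.
d(A,C) = 90 ≤ 73 + 117 = 190. Triangle inequality is satisfied.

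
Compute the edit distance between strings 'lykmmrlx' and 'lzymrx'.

Let D[i][j] be the edit distance between the first i characters of 'lykmmrlx' and the first j characters of 'lzymrx', with D[i][0] = i, D[0][j] = j, and D[i][j] = D[i-1][j-1] if the characters match, else 1 + min(D[i-1][j], D[i][j-1], D[i-1][j-1]). Filling the table (rows: prefixes of 'lykmmrlx', columns: prefixes of 'lzymrx'):
     ε  l  z  y  m  r  x
  ε  0  1  2  3  4  5  6
  l  1  0  1  2  3  4  5
  y  2  1  1  1  2  3  4
  k  3  2  2  2  2  3  4
  m  4  3  3  3  2  3  4
  m  5  4  4  4  3  3  4
  r  6  5  5  5  4  3  4
  l  7  6  6  6  5  4  4
  x  8  7  7  7  6  5  4
The bottom-right entry gives D[8][6] = 4, so no sequence of fewer than 4 edits works. Backtracking through the table gives one optimal edit sequence (4 edits):
  lykmmrlx → lkmmrlx (del y @2)
  lkmmrlx → lzmmrlx (sub k→z @2)
  lzmmrlx → lzymrlx (sub m→y @3)
  lzymrlx → lzymrx (del l @6)
Edit distance = 4.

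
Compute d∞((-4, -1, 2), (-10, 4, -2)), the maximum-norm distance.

max(|x_i - y_i|) = max(|-4 - (-10)|, |-1 - 4|, |2 - (-2)|) = max(6, 5, 4) = 6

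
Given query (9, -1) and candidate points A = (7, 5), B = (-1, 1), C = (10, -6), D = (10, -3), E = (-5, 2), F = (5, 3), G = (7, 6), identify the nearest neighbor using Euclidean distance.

Distances: d(A) ≈ 6.3246, d(B) ≈ 10.198, d(C) ≈ 5.099, d(D) ≈ 2.2361, d(E) ≈ 14.3178, d(F) ≈ 5.6569, d(G) ≈ 7.2801. Nearest: D = (10, -3) with distance 2.2361.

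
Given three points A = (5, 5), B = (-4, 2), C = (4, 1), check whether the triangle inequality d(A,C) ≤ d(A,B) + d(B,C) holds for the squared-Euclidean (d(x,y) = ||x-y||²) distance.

d(A,B) = 9² + 3² = 90, d(B,C) = 8² + 1² = 65, d(A,C) = 1² + 4² = 17.
d(A,C) = 17 ≤ 90 + 65 = 155. Triangle inequality is satisfied.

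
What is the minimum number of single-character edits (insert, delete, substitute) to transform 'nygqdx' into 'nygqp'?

Let D[i][j] be the edit distance between the first i characters of 'nygqdx' and the first j characters of 'nygqp', with D[i][0] = i, D[0][j] = j, and D[i][j] = D[i-1][j-1] if the characters match, else 1 + min(D[i-1][j], D[i][j-1], D[i-1][j-1]). Filling the table (rows: prefixes of 'nygqdx', columns: prefixes of 'nygqp'):
     ε  n  y  g  q  p
  ε  0  1  2  3  4  5
  n  1  0  1  2  3  4
  y  2  1  0  1  2  3
  g  3  2  1  0  1  2
  q  4  3  2  1  0  1
  d  5  4  3  2  1  1
  x  6  5  4  3  2  2
The bottom-right entry gives D[6][5] = 2, so no sequence of fewer than 2 edits works. Backtracking through the table gives one optimal edit sequence (2 edits):
  nygqdx → nygqx (del d @5)
  nygqx → nygqp (sub x→p @5)
Edit distance = 2.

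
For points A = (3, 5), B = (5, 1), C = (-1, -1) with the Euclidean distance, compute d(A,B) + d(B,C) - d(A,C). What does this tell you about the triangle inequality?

d(A,B) = √(2² + 4²) = √20 ≈ 4.4721, d(B,C) = √(6² + 2²) = √40 ≈ 6.3246, d(A,C) = √(4² + 6²) = √52 ≈ 7.2111.
d(A,B) + d(B,C) - d(A,C) = 4.4721 + 6.3246 - 7.2111 = 10.7967 - 7.2111 = 3.5856 (to 4 decimal places). This is ≥ 0, so the triangle inequality holds for these points.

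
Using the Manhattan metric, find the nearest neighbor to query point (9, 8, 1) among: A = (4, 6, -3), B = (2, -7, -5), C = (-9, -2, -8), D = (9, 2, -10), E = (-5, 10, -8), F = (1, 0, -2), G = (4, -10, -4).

Distances: d(A) = 11, d(B) = 28, d(C) = 37, d(D) = 17, d(E) = 25, d(F) = 19, d(G) = 28. Nearest: A = (4, 6, -3) with distance 11.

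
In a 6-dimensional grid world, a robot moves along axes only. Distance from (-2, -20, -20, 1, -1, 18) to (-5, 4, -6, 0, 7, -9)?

Σ|x_i - y_i| = |-2 - (-5)| + |-20 - 4| + |-20 - (-6)| + |1 - 0| + |-1 - 7| + |18 - (-9)| = 3 + 24 + 14 + 1 + 8 + 27 = 77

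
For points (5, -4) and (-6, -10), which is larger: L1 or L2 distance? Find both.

L1 = |5 - (-6)| + |-4 - (-10)| = 11 + 6 = 17
L2 = √(11² + 6²) = √157 ≈ 12.53
L1 ≥ L2 always (equality iff movement is along one axis); L1 > L2 here.
Ratio L1/L2 = 17/√157 ≈ 1.3567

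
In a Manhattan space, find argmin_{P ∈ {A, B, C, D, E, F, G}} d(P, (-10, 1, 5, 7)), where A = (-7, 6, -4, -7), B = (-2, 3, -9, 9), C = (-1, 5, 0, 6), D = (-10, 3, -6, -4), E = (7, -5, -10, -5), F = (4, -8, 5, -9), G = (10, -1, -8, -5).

Distances: d(A) = 31, d(B) = 26, d(C) = 19, d(D) = 24, d(E) = 50, d(F) = 39, d(G) = 47. Nearest: C = (-1, 5, 0, 6) with distance 19.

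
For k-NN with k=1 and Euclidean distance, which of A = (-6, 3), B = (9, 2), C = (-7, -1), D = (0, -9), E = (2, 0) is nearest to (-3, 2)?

Distances: d(A) ≈ 3.1623, d(B) = 12, d(C) = 5, d(D) ≈ 11.4018, d(E) ≈ 5.3852. Nearest: A = (-6, 3) with distance 3.1623.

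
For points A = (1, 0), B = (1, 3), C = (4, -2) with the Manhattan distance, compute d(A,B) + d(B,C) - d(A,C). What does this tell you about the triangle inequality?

d(A,B) = 0 + 3 = 3, d(B,C) = 3 + 5 = 8, d(A,C) = 3 + 2 = 5.
d(A,B) + d(B,C) - d(A,C) = 3 + 8 - 5 = 11 - 5 = 6. This is ≥ 0, so the triangle inequality holds for these points.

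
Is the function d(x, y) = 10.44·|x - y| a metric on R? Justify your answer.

Yes. Since |x - y| is a metric on R and 10.44 > 0, the positive scalar multiple 10.44·|x - y| is also a metric: scaling by a positive constant preserves non-negativity, identity (d=0 ⟺ |x-y|=0 ⟺ x=y), symmetry, and the triangle inequality.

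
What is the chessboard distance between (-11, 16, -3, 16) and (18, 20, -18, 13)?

max(|x_i - y_i|) = max(|-11 - 18|, |16 - 20|, |-3 - (-18)|, |16 - 13|) = max(29, 4, 15, 3) = 29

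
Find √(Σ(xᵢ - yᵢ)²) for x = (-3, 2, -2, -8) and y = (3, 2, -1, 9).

√(Σ(x_i - y_i)²) = √((-3 - 3)² + (2 - 2)² + (-2 - (-1))² + (-8 - 9)²)
= √((-6)² + 0² + (-1)² + (-17)²) = √(36 + 0 + 1 + 289) = √326 ≈ 18.0555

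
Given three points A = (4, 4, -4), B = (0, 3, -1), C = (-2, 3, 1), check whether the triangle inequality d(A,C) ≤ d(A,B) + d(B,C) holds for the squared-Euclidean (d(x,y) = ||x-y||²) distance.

d(A,B) = 4² + 1² + 3² = 26, d(B,C) = 2² + 0² + 2² = 8, d(A,C) = 6² + 1² + 5² = 62.
d(A,C) = 62 > 26 + 8 = 34. Triangle inequality is VIOLATED. (Squared-Euclidean is not a metric — this is a counterexample.)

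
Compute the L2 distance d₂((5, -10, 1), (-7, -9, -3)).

√(Σ(x_i - y_i)²) = √((5 - (-7))² + (-10 - (-9))² + (1 - (-3))²)
= √(12² + (-1)² + 4²) = √(144 + 1 + 16) = √161 ≈ 12.6886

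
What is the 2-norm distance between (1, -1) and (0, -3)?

(Σ|x_i - y_i|^2)^(1/2) = (|1 - 0|^2 + |-1 - (-3)|^2)^(1/2)
= (1^2 + 2^2)^(1/2) = (1 + 4)^(1/2) = (5)^(1/2) ≈ 2.2361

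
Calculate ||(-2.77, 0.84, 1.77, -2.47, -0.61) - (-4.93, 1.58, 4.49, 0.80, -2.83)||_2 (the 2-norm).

(Σ|x_i - y_i|^2)^(1/2) = (|-2.77 - (-4.93)|^2 + |0.84 - 1.58|^2 + |1.77 - 4.49|^2 + |-2.47 - 0.8|^2 + |-0.61 - (-2.83)|^2)^(1/2)
= (2.16^2 + 0.74^2 + 2.72^2 + 3.27^2 + 2.22^2)^(1/2) = (4.6656 + 0.5476 + 7.3984 + 10.6929 + 4.9284)^(1/2) = (28.2329)^(1/2) ≈ 5.3135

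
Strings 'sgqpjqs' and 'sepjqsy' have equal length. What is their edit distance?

Let D[i][j] be the edit distance between the first i characters of 'sgqpjqs' and the first j characters of 'sepjqsy', with D[i][0] = i, D[0][j] = j, and D[i][j] = D[i-1][j-1] if the characters match, else 1 + min(D[i-1][j], D[i][j-1], D[i-1][j-1]). Filling the table (rows: prefixes of 'sgqpjqs', columns: prefixes of 'sepjqsy'):
     ε  s  e  p  j  q  s  y
  ε  0  1  2  3  4  5  6  7
  s  1  0  1  2  3  4  5  6
  g  2  1  1  2  3  4  5  6
  q  3  2  2  2  3  3  4  5
  p  4  3  3  2  3  4  4  5
  j  5  4  4  3  2  3  4  5
  q  6  5  5  4  3  2  3  4
  s  7  6  6  5  4  3  2  3
The bottom-right entry gives D[7][7] = 3, so no sequence of fewer than 3 edits works. Backtracking through the table gives one optimal edit sequence (3 edits):
  sgqpjqs → sqpjqs (del g @2)
  sqpjqs → sepjqs (sub q→e @2)
  sepjqs → sepjqsy (ins y @7)
Edit distance = 3.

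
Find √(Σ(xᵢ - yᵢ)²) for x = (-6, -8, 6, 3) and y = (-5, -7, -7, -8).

√(Σ(x_i - y_i)²) = √((-6 - (-5))² + (-8 - (-7))² + (6 - (-7))² + (3 - (-8))²)
= √((-1)² + (-1)² + 13² + 11²) = √(1 + 1 + 169 + 121) = √292 ≈ 17.088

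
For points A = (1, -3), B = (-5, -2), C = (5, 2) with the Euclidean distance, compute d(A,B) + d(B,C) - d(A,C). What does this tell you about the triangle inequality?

d(A,B) = √(6² + 1²) = √37 ≈ 6.0828, d(B,C) = √(10² + 4²) = √116 ≈ 10.7703, d(A,C) = √(4² + 5²) = √41 ≈ 6.4031.
d(A,B) + d(B,C) - d(A,C) = 6.0828 + 10.7703 - 6.4031 = 16.8531 - 6.4031 = 10.45 (to 4 decimal places). This is ≥ 0, so the triangle inequality holds for these points.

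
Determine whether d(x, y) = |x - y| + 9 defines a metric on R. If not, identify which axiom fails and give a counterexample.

No. d fails identity of indiscernibles (specifically d(x,x) = 0): d(-6, -6) = |-6 - (-6)| + 9 = 0 + 9 = 9 ≠ 0.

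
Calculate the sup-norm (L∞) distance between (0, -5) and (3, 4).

max(|x_i - y_i|) = max(|0 - 3|, |-5 - 4|) = max(3, 9) = 9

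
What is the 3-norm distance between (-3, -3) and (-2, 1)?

(Σ|x_i - y_i|^3)^(1/3) = (|-3 - (-2)|^3 + |-3 - 1|^3)^(1/3)
= (1^3 + 4^3)^(1/3) = (1 + 64)^(1/3) = (65)^(1/3) ≈ 4.0207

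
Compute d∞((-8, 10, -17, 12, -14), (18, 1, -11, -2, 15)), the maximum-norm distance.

max(|x_i - y_i|) = max(|-8 - 18|, |10 - 1|, |-17 - (-11)|, |12 - (-2)|, |-14 - 15|) = max(26, 9, 6, 14, 29) = 29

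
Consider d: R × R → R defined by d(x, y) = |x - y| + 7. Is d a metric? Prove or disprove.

No. d fails identity of indiscernibles (specifically d(x,x) = 0): d(0, 0) = |0 - 0| + 7 = 0 + 7 = 7 ≠ 0.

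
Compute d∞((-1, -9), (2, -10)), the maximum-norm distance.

max(|x_i - y_i|) = max(|-1 - 2|, |-9 - (-10)|) = max(3, 1) = 3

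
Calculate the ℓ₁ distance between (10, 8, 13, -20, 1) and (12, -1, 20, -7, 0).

Σ|x_i - y_i| = |10 - 12| + |8 - (-1)| + |13 - 20| + |-20 - (-7)| + |1 - 0| = 2 + 9 + 7 + 13 + 1 = 32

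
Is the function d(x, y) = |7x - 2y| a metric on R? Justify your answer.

No. d fails symmetry: d(8, 7) = |7·8 - 2·7| = |42| = 42, but d(7, 8) = |7·7 - 2·8| = |33| = 33. Since 42 ≠ 33, d(x,y) ≠ d(y,x) in general.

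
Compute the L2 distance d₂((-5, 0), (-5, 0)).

√(Σ(x_i - y_i)²) = √((-5 - (-5))² + (0 - 0)²)
= √(0² + 0²) = √(0 + 0) = √0 = 0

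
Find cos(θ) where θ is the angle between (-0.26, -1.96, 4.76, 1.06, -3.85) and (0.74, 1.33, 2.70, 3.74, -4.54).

With u = (-0.26, -1.96, 4.76, 1.06, -3.85), v = (0.74, 1.33, 2.70, 3.74, -4.54):
u·v = (-0.26)·0.74 + (-1.96)·1.33 + 4.76·2.7 + 1.06·3.74 + (-3.85)·(-4.54) = (-0.1924) + (-2.6068) + 12.852 + 3.9644 + 17.479 = 31.4962.
|u| = √((-0.26)² + (-1.96)² + 4.76² + 1.06² + (-3.85)²) = √(0.0676 + 3.8416 + 22.6576 + 1.1236 + 14.8225) = √42.5129, |v| = √(0.74² + 1.33² + 2.7² + 3.74² + (-4.54)²) = √(0.5476 + 1.7689 + 7.29 + 13.9876 + 20.6116) = √44.2057.
cos θ = (u·v)/(|u||v|) = 31.4962/(√42.5129·√44.2057) ≈ 0.7265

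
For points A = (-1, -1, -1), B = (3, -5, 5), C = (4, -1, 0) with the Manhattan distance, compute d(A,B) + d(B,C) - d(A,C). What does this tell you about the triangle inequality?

d(A,B) = 4 + 4 + 6 = 14, d(B,C) = 1 + 4 + 5 = 10, d(A,C) = 5 + 0 + 1 = 6.
d(A,B) + d(B,C) - d(A,C) = 14 + 10 - 6 = 24 - 6 = 18. This is ≥ 0, so the triangle inequality holds for these points.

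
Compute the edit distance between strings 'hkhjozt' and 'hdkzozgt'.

Let D[i][j] be the edit distance between the first i characters of 'hkhjozt' and the first j characters of 'hdkzozgt', with D[i][0] = i, D[0][j] = j, and D[i][j] = D[i-1][j-1] if the characters match, else 1 + min(D[i-1][j], D[i][j-1], D[i-1][j-1]). Filling the table (rows: prefixes of 'hkhjozt', columns: prefixes of 'hdkzozgt'):
     ε  h  d  k  z  o  z  g  t
  ε  0  1  2  3  4  5  6  7  8
  h  1  0  1  2  3  4  5  6  7
  k  2  1  1  1  2  3  4  5  6
  h  3  2  2  2  2  3  4  5  6
  j  4  3  3  3  3  3  4  5  6
  o  5  4  4  4  4  3  4  5  6
  z  6  5  5  5  4  4  3  4  5
  t  7  6  6  6  5  5  4  4  4
The bottom-right entry gives D[7][8] = 4, so no sequence of fewer than 4 edits works. Backtracking through the table gives one optimal edit sequence (4 edits):
  hkhjozt → hdhjozt (sub k→d @2)
  hdhjozt → hdkjozt (sub h→k @3)
  hdkjozt → hdkzozt (sub j→z @4)
  hdkzozt → hdkzozgt (ins g @7)
Edit distance = 4.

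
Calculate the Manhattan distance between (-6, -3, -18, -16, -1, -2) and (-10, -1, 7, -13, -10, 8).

Σ|x_i - y_i| = |-6 - (-10)| + |-3 - (-1)| + |-18 - 7| + |-16 - (-13)| + |-1 - (-10)| + |-2 - 8| = 4 + 2 + 25 + 3 + 9 + 10 = 53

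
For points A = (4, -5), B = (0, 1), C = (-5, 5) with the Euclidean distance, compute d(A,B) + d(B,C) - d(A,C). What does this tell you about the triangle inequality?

d(A,B) = √(4² + 6²) = √52 ≈ 7.2111, d(B,C) = √(5² + 4²) = √41 ≈ 6.4031, d(A,C) = √(9² + 10²) = √181 ≈ 13.4536.
d(A,B) + d(B,C) - d(A,C) = 7.2111 + 6.4031 - 13.4536 = 13.6142 - 13.4536 = 0.1606 (to 4 decimal places). This is ≥ 0, so the triangle inequality holds for these points.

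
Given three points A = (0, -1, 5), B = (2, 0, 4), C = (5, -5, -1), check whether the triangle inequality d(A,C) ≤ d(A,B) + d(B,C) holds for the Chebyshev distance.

d(A,B) = max(2, 1, 1) = 2, d(B,C) = max(3, 5, 5) = 5, d(A,C) = max(5, 4, 6) = 6.
d(A,C) = 6 ≤ 2 + 5 = 7. Triangle inequality is satisfied.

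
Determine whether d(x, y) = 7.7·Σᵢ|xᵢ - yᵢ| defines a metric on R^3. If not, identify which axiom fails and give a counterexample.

Yes. The L1 (Manhattan) norm induces a metric on R^3, and multiplying a metric by a positive constant 7.7 > 0 preserves all four axioms: non-negativity (7.7·||x-y|| ≥ 0), identity (7.7·||x-y|| = 0 ⟺ ||x-y|| = 0 ⟺ x = y), symmetry (||x-y|| = ||y-x||), and the triangle inequality (7.7·||x-z|| ≤ 7.7·||x-y|| + 7.7·||y-z||). So d is a metric.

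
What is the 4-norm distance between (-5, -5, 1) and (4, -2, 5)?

(Σ|x_i - y_i|^4)^(1/4) = (|-5 - 4|^4 + |-5 - (-2)|^4 + |1 - 5|^4)^(1/4)
= (9^4 + 3^4 + 4^4)^(1/4) = (6561 + 81 + 256)^(1/4) = (6898)^(1/4) ≈ 9.1134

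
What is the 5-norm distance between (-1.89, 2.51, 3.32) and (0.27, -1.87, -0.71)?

(Σ|x_i - y_i|^5)^(1/5) = (|-1.89 - 0.27|^5 + |2.51 - (-1.87)|^5 + |3.32 - (-0.71)|^5)^(1/5)
= (2.16^5 + 4.38^5 + 4.03^5)^(1/5) ≈ (47.0185 + 1612.0205 + 1062.9803)^(1/5) = (2722.0193)^(1/5) ≈ 4.8638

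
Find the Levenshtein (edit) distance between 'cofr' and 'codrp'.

Let D[i][j] be the edit distance between the first i characters of 'cofr' and the first j characters of 'codrp', with D[i][0] = i, D[0][j] = j, and D[i][j] = D[i-1][j-1] if the characters match, else 1 + min(D[i-1][j], D[i][j-1], D[i-1][j-1]). Filling the table (rows: prefixes of 'cofr', columns: prefixes of 'codrp'):
     ε  c  o  d  r  p
  ε  0  1  2  3  4  5
  c  1  0  1  2  3  4
  o  2  1  0  1  2  3
  f  3  2  1  1  2  3
  r  4  3  2  2  1  2
The bottom-right entry gives D[4][5] = 2, so no sequence of fewer than 2 edits works. Backtracking through the table gives one optimal edit sequence (2 edits):
  cofr → codr (sub f→d @3)
  codr → codrp (ins p @5)
Edit distance = 2.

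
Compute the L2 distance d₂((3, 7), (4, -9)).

√(Σ(x_i - y_i)²) = √((3 - 4)² + (7 - (-9))²)
= √((-1)² + 16²) = √(1 + 256) = √257 ≈ 16.0312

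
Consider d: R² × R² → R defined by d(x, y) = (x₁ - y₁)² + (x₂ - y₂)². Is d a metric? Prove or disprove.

No. The squared Euclidean distance fails the triangle inequality. Counterexample: x = (0, 0), y = (1, 3), z = (2, 6). d(x,z) = 2² + 6² = 40, but d(x,y) + d(y,z) = (1² + 3²) + (1² + 3²) = 10 + 10 = 20. Since 40 > 20, the triangle inequality is violated. (Note: √d, the ordinary Euclidean distance, IS a metric.)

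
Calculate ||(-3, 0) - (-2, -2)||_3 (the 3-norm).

(Σ|x_i - y_i|^3)^(1/3) = (|-3 - (-2)|^3 + |0 - (-2)|^3)^(1/3)
= (1^3 + 2^3)^(1/3) = (1 + 8)^(1/3) = (9)^(1/3) ≈ 2.0801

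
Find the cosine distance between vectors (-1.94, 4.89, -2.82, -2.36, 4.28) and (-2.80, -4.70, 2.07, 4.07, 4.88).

With u = (-1.94, 4.89, -2.82, -2.36, 4.28), v = (-2.80, -4.70, 2.07, 4.07, 4.88):
u·v = (-1.94)·(-2.8) + 4.89·(-4.7) + (-2.82)·2.07 + (-2.36)·4.07 + 4.28·4.88 = 5.432 + (-22.983) + (-5.8374) + (-9.6052) + 20.8864 = -12.1072.
|u| = √((-1.94)² + 4.89² + (-2.82)² + (-2.36)² + 4.28²) = √(3.7636 + 23.9121 + 7.9524 + 5.5696 + 18.3184) = √59.5161, |v| = √((-2.8)² + (-4.7)² + 2.07² + 4.07² + 4.88²) = √(7.84 + 22.09 + 4.2849 + 16.5649 + 23.8144) = √74.5942.
cos θ = (u·v)/(|u||v|) = -12.1072/(√59.5161·√74.5942) ≈ -0.1817
Cosine distance = 1 - cos θ ≈ 1 - (-0.1817) = 1.1817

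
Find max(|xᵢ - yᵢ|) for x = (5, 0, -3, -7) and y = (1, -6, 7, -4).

max(|x_i - y_i|) = max(|5 - 1|, |0 - (-6)|, |-3 - 7|, |-7 - (-4)|) = max(4, 6, 10, 3) = 10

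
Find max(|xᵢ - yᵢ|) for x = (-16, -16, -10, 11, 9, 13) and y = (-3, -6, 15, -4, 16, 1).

max(|x_i - y_i|) = max(|-16 - (-3)|, |-16 - (-6)|, |-10 - 15|, |11 - (-4)|, |9 - 16|, |13 - 1|) = max(13, 10, 25, 15, 7, 12) = 25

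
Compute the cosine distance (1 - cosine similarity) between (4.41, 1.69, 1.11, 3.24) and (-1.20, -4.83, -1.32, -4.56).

With u = (4.41, 1.69, 1.11, 3.24), v = (-1.20, -4.83, -1.32, -4.56):
u·v = 4.41·(-1.2) + 1.69·(-4.83) + 1.11·(-1.32) + 3.24·(-4.56) = (-5.292) + (-8.1627) + (-1.4652) + (-14.7744) = -29.6943.
|u| = √(4.41² + 1.69² + 1.11² + 3.24²) = √(19.4481 + 2.8561 + 1.2321 + 10.4976) = √34.0339, |v| = √((-1.2)² + (-4.83)² + (-1.32)² + (-4.56)²) = √(1.44 + 23.3289 + 1.7424 + 20.7936) = √47.3049.
cos θ = (u·v)/(|u||v|) = -29.6943/(√34.0339·√47.3049) ≈ -0.7401
Cosine distance = 1 - cos θ ≈ 1 - (-0.7401) = 1.7401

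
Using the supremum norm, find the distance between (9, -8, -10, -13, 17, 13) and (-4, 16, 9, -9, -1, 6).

max(|x_i - y_i|) = max(|9 - (-4)|, |-8 - 16|, |-10 - 9|, |-13 - (-9)|, |17 - (-1)|, |13 - 6|) = max(13, 24, 19, 4, 18, 7) = 24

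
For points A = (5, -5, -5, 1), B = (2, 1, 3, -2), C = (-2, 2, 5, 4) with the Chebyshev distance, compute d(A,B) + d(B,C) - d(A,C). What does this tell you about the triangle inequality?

d(A,B) = max(3, 6, 8, 3) = 8, d(B,C) = max(4, 1, 2, 6) = 6, d(A,C) = max(7, 7, 10, 3) = 10.
d(A,B) + d(B,C) - d(A,C) = 8 + 6 - 10 = 14 - 10 = 4. This is ≥ 0, so the triangle inequality holds for these points.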